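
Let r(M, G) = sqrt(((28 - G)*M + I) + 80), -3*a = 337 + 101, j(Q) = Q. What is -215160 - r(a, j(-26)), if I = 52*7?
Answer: -215160 - 4*I*sqrt(465) ≈ -2.1516e+5 - 86.255*I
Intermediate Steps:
a = -146 (a = -(337 + 101)/3 = -1/3*438 = -146)
I = 364
r(M, G) = sqrt(444 + M*(28 - G)) (r(M, G) = sqrt(((28 - G)*M + 364) + 80) = sqrt((M*(28 - G) + 364) + 80) = sqrt((364 + M*(28 - G)) + 80) = sqrt(444 + M*(28 - G)))
-215160 - r(a, j(-26)) = -215160 - sqrt(444 + 28*(-146) - 1*(-26)*(-146)) = -215160 - sqrt(444 - 4088 - 3796) = -215160 - sqrt(-7440) = -215160 - 4*I*sqrt(465)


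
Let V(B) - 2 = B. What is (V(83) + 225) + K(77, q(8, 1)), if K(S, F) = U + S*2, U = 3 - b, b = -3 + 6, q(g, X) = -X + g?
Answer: 464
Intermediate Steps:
V(B) = 2 + B
q(g, X) = g - X
b = 3
U = 0 (U = 3 - 1*3 = 3 - 3 = 0)
K(S, F) = 2*S (K(S, F) = 0 + S*2 = 0 + 2*S = 2*S)
(V(83) + 225) + K(77, q(8, 1)) = ((2 + 83) + 225) + 2*77 = (85 + 225) + 154 = 310 + 154 = 464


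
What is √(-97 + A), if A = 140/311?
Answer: I*√9338397/311 ≈ 9.826*I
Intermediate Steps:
A = 140/311 (A = 140*(1/311) = 140/311 ≈ 0.45016)
√(-97 + A) = √(-97 + 140/311) = √(-30027/311) = I*√9338397/311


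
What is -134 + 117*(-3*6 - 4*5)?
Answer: -4580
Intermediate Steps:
-134 + 117*(-3*6 - 4*5) = -134 + 117*(-18 - 20) = -134 + 117*(-38) = -134 - 4446 = -4580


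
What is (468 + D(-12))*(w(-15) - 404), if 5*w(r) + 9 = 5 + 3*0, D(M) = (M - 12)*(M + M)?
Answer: -2113056/5 ≈ -4.2261e+5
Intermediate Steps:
D(M) = 2*M*(-12 + M) (D(M) = (-12 + M)*(2*M) = 2*M*(-12 + M))
w(r) = -⅘ (w(r) = -9/5 + (5 + 3*0)/5 = -9/5 + (5 + 0)/5 = -9/5 + (⅕)*5 = -9/5 + 1 = -⅘)
(468 + D(-12))*(w(-15) - 404) = (468 + 2*(-12)*(-12 - 12))*(-⅘ - 404) = (468 + 2*(-12)*(-24))*(-2024/5) = (468 + 576)*(-2024/5) = 1044*(-2024/5) = -2113056/5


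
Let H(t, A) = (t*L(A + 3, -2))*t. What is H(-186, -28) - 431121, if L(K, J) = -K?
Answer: 433779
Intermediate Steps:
H(t, A) = t²*(-3 - A) (H(t, A) = (t*(-(A + 3)))*t = (t*(-(3 + A)))*t = (t*(-3 - A))*t = t²*(-3 - A))
H(-186, -28) - 431121 = (-186)²*(-3 - 1*(-28)) - 431121 = 34596*(-3 + 28) - 431121 = 34596*25 - 431121 = 864900 - 431121 = 433779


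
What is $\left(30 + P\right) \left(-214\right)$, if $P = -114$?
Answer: $17976$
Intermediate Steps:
$\left(30 + P\right) \left(-214\right) = \left(30 - 114\right) \left(-214\right) = \left(-84\right) \left(-214\right) = 17976$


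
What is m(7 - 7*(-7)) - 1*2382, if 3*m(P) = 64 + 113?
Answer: -2323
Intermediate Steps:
m(P) = 59 (m(P) = (64 + 113)/3 = (⅓)*177 = 59)
m(7 - 7*(-7)) - 1*2382 = 59 - 1*2382 = 59 - 2382 = -2323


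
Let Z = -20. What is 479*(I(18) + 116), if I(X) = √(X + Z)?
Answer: 55564 + 479*I*√2 ≈ 55564.0 + 677.41*I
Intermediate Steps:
I(X) = √(-20 + X) (I(X) = √(X - 20) = √(-20 + X))
479*(I(18) + 116) = 479*(√(-20 + 18) + 116) = 479*(√(-2) + 116) = 479*(I*√2 + 116) = 479*(116 + I*√2) = 55564 + 479*I*√2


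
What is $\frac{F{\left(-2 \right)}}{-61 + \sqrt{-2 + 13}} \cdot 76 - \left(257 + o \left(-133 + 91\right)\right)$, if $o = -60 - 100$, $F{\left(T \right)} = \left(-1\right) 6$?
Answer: $- \frac{12928427}{1855} + \frac{228 \sqrt{11}}{1855} \approx -6969.1$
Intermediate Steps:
$F{\left(T \right)} = -6$
$o = -160$
$\frac{F{\left(-2 \right)}}{-61 + \sqrt{-2 + 13}} \cdot 76 - \left(257 + o \left(-133 + 91\right)\right) = \frac{1}{-61 + \sqrt{-2 + 13}} \left(-6\right) 76 - \left(257 - 160 \left(-133 + 91\right)\right) = \frac{1}{-61 + \sqrt{11}} \left(-6\right) 76 - \left(257 - -6720\right) = - \frac{6}{-61 + \sqrt{11}} \cdot 76 - \left(257 + 6720\right) = - \frac{456}{-61 + \sqrt{11}} - 6977 = -6977 - \frac{456}{-61 + \sqrt{11}}$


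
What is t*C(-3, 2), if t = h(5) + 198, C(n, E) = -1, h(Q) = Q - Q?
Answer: -198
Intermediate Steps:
h(Q) = 0
t = 198 (t = 0 + 198 = 198)
t*C(-3, 2) = 198*(-1) = -198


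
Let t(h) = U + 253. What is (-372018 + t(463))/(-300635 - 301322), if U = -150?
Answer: 371915/601957 ≈ 0.61784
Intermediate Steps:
t(h) = 103 (t(h) = -150 + 253 = 103)
(-372018 + t(463))/(-300635 - 301322) = (-372018 + 103)/(-300635 - 301322) = -371915/(-601957) = -371915*(-1/601957) = 371915/601957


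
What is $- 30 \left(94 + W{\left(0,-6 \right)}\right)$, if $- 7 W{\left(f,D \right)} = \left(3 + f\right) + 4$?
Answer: $-2790$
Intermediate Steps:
$W{\left(f,D \right)} = -1 - \frac{f}{7}$ ($W{\left(f,D \right)} = - \frac{\left(3 + f\right) + 4}{7} = - \frac{7 + f}{7} = -1 - \frac{f}{7}$)
$- 30 \left(94 + W{\left(0,-6 \right)}\right) = - 30 \left(94 - 1\right) = \left(-30\right) 93 = -2790$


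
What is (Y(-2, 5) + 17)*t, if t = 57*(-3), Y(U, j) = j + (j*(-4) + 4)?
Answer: -1026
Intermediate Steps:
Y(U, j) = 4 - 3*j (Y(U, j) = j + (-4*j + 4) = j + (4 - 4*j) = 4 - 3*j)
t = -171
(Y(-2, 5) + 17)*t = ((4 - 3*5) + 17)*(-171) = ((4 - 15) + 17)*(-171) = (-11 + 17)*(-171) = 6*(-171) = -1026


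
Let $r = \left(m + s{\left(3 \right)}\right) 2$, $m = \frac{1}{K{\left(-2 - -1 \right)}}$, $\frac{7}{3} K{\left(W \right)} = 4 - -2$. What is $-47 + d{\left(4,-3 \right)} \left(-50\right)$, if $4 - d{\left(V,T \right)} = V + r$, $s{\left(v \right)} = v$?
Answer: $\frac{2627}{9} \approx 291.89$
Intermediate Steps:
$K{\left(W \right)} = \frac{18}{7}$ ($K{\left(W \right)} = \frac{3 \left(4 - -2\right)}{7} = \frac{3 \left(4 + 2\right)}{7} = \frac{3}{7} \cdot 6 = \frac{18}{7}$)
$m = \frac{7}{18}$ ($m = \frac{1}{\frac{18}{7}} = \frac{7}{18} \approx 0.38889$)
$r = \frac{61}{9}$ ($r = \left(\frac{7}{18} + 3\right) 2 = \frac{61}{18} \cdot 2 = \frac{61}{9} \approx 6.7778$)
$d{\left(V,T \right)} = - \frac{25}{9} - V$ ($d{\left(V,T \right)} = 4 - \left(V + \frac{61}{9}\right) = 4 - \left(\frac{61}{9} + V\right) = - \frac{25}{9} - V$)
$-47 + d{\left(4,-3 \right)} \left(-50\right) = -47 + \left(- \frac{25}{9} - 4\right) \left(-50\right) = -47 - - \frac{3050}{9} = -47 + \frac{3050}{9} = \frac{2627}{9}$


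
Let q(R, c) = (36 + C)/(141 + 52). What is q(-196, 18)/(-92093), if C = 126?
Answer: -162/17773949 ≈ -9.1145e-6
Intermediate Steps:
q(R, c) = 162/193 (q(R, c) = (36 + 126)/(141 + 52) = 162/193)
q(-196, 18)/(-92093) = (162/193)/(-92093) = (162/193)*(-1/92093) = -162/17773949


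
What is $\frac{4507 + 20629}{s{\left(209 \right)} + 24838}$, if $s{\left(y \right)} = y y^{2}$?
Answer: $\frac{25136}{9154167} \approx 0.0027459$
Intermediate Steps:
$s{\left(y \right)} = y^{3}$
$\frac{4507 + 20629}{s{\left(209 \right)} + 24838} = \frac{4507 + 20629}{209^{3} + 24838} = \frac{25136}{9129329 + 24838} = \frac{25136}{9154167}$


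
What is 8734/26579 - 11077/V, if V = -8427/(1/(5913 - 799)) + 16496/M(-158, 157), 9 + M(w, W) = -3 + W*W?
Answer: 9280562316392631/28220205471323810 ≈ 0.32886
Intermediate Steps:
M(w, W) = -12 + W² (M(w, W) = -9 + (-3 + W*W) = -9 + (-3 + W²) = -12 + W²)
V = -1061748202390/24637 (V = -8427/(1/(5913 - 799)) + 16496/(-12 + 157²) = -8427/(1/5114) + 16496/(-12 + 24649) = -8427/1/5114 + 16496/24637 = -8427*5114 + 16496*(1/24637) = -43095678 + 16496/24637 = -1061748202390/24637 ≈ -4.3096e+7)
8734/26579 - 11077/V = 8734/26579 - 11077/(-1061748202390/24637) = 8734*(1/26579) - 11077*(-24637/1061748202390) = 8734/26579 + 272904049/1061748202390 = 9280562316392631/28220205471323810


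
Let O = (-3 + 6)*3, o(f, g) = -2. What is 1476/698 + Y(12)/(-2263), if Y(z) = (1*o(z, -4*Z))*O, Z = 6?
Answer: 1676376/789787 ≈ 2.1226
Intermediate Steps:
O = 9 (O = 3*3 = 9)
Y(z) = -18 (Y(z) = (1*(-2))*9 = -2*9 = -18)
1476/698 + Y(12)/(-2263) = 1476/698 - 18/(-2263) = 1476*(1/698) - 18*(-1/2263) = 738/349 + 18/2263 = 1676376/789787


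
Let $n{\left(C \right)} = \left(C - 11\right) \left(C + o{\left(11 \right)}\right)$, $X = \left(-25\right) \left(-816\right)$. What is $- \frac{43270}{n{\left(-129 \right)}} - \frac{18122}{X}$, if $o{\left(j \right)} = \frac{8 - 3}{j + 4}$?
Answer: $- \frac{2667233}{810600} \approx -3.2904$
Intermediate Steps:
$o{\left(j \right)} = \frac{5}{4 + j}$
$X = 20400$
$n{\left(C \right)} = \left(-11 + C\right) \left(\frac{1}{3} + C\right)$ ($n{\left(C \right)} = \left(C - 11\right) \left(C + \frac{5}{4 + 11}\right) = \left(-11 + C\right) \left(C + \frac{5}{15}\right) = \left(-11 + C\right) \left(C + 5 \cdot \frac{1}{15}\right) = \left(-11 + C\right) \left(C + \frac{1}{3}\right) = \left(-11 + C\right) \left(\frac{1}{3} + C\right)$)
$- \frac{43270}{n{\left(-129 \right)}} - \frac{18122}{X} = - \frac{43270}{- \frac{11}{3} + \left(-129\right)^{2} - -1376} - \frac{18122}{20400} = - \frac{43270}{- \frac{11}{3} + 16641 + 1376} - \frac{533}{600} = - \frac{43270}{\frac{54040}{3}} - \frac{533}{600} = \left(-43270\right) \frac{3}{54040} - \frac{533}{600} = - \frac{12981}{5404} - \frac{533}{600} = - \frac{2667233}{810600}$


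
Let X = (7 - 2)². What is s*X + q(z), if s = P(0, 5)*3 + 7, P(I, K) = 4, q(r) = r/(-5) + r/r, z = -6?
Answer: 2386/5 ≈ 477.20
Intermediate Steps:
q(r) = 1 - r/5 (q(r) = r*(-⅕) + 1 = -r/5 + 1 = 1 - r/5)
X = 25 (X = 5² = 25)
s = 19 (s = 4*3 + 7 = 12 + 7 = 19)
s*X + q(z) = 19*25 + (1 - ⅕*(-6)) = 475 + (1 + 6/5) = 475 + 11/5 = 2386/5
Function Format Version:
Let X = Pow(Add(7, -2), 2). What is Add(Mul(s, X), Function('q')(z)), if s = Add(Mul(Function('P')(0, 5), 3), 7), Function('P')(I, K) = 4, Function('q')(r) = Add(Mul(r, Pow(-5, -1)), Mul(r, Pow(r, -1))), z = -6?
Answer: Rational(2386, 5) ≈ 477.20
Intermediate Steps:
Function('q')(r) = Add(1, Mul(Rational(-1, 5), r)) (Function('q')(r) = Add(Mul(r, Rational(-1, 5)), 1) = Add(Mul(Rational(-1, 5), r), 1) = Add(1, Mul(Rational(-1, 5), r)))
X = 25 (X = Pow(5, 2) = 25)
s = 19 (s = Add(Mul(4, 3), 7) = Add(12, 7) = 19)
Add(Mul(s, X), Function('q')(z)) = Add(Mul(19, 25), Add(1, Mul(Rational(-1, 5), -6))) = Add(475, Add(1, Rational(6, 5))) = Add(475, Rational(11, 5)) = Rational(2386, 5)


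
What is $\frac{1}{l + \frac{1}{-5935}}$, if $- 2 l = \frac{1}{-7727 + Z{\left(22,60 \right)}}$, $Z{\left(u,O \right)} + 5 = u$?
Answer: $- \frac{18303540}{1897} \approx -9648.7$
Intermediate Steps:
$Z{\left(u,O \right)} = -5 + u$
$l = \frac{1}{15420}$ ($l = - \frac{1}{2 \left(-7727 + \left(-5 + 22\right)\right)} = - \frac{1}{2 \left(-7727 + 17\right)} = - \frac{1}{2 \left(-7710\right)} = \left(- \frac{1}{2}\right) \left(- \frac{1}{7710}\right) = \frac{1}{15420} \approx 6.4851 \cdot 10^{-5}$)
$\frac{1}{l + \frac{1}{-5935}} = \frac{1}{\frac{1}{15420} + \frac{1}{-5935}} = \frac{1}{\frac{1}{15420} - \frac{1}{5935}} = \frac{1}{- \frac{1897}{18303540}} = - \frac{18303540}{1897}$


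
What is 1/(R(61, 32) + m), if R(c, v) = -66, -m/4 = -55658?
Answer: 1/222566 ≈ 4.4930e-6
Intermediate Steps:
m = 222632 (m = -4*(-55658) = 222632)
1/(R(61, 32) + m) = 1/(-66 + 222632) = 1/222566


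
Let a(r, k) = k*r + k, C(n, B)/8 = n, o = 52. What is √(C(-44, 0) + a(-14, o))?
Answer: 2*I*√257 ≈ 32.062*I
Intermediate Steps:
C(n, B) = 8*n
a(r, k) = k + k*r
√(C(-44, 0) + a(-14, o)) = √(8*(-44) + 52*(1 - 14)) = √(-352 + 52*(-13)) = √(-352 - 676) = √(-1028) = 2*I*√257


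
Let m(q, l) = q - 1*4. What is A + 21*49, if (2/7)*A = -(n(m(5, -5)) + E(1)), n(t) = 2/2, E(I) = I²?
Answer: 1022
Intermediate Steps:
m(q, l) = -4 + q (m(q, l) = q - 4 = -4 + q)
n(t) = 1 (n(t) = 2*(½) = 1)
A = -7 (A = 7*(-(1 + 1²))/2 = 7*(-(1 + 1))/2 = 7*(-1*2)/2 = (7/2)*(-2) = -7)
A + 21*49 = -7 + 21*49 = -7 + 1029 = 1022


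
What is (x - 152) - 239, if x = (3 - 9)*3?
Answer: -409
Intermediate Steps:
x = -18 (x = -6*3 = -18)
(x - 152) - 239 = (-18 - 152) - 239 = -170 - 239 = -409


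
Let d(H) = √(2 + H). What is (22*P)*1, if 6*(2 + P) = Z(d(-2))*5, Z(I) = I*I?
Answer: -44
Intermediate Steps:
Z(I) = I²
P = -2 (P = -2 + ((√(2 - 2))²*5)/6 = -2 + ((√0)²*5)/6 = -2 + (0²*5)/6 = -2 + (0*5)/6 = -2 + (⅙)*0 = -2 + 0 = -2)
(22*P)*1 = (22*(-2))*1 = -44*1 = -44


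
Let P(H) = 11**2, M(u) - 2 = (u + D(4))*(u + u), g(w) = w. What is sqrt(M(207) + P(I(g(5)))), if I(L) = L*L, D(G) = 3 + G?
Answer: sqrt(88719) ≈ 297.86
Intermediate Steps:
I(L) = L**2
M(u) = 2 + 2*u*(7 + u) (M(u) = 2 + (u + (3 + 4))*(u + u) = 2 + (u + 7)*(2*u) = 2 + (7 + u)*(2*u) = 2 + 2*u*(7 + u))
P(H) = 121
sqrt(M(207) + P(I(g(5)))) = sqrt((2 + 2*207**2 + 14*207) + 121) = sqrt((2 + 2*42849 + 2898) + 121) = sqrt((2 + 85698 + 2898) + 121) = sqrt(88598 + 121) = sqrt(88719)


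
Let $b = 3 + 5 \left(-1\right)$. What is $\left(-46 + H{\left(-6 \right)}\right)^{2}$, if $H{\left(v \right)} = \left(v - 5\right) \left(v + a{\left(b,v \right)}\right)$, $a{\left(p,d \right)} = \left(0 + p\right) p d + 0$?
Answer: $80656$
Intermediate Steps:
$b = -2$ ($b = 3 - 5 = -2$)
$a{\left(p,d \right)} = d p^{2}$ ($a{\left(p,d \right)} = p p d + 0 = p^{2} d + 0 = d p^{2} + 0 = d p^{2}$)
$H{\left(v \right)} = 5 v \left(-5 + v\right)$ ($H{\left(v \right)} = \left(v - 5\right) \left(v + v \left(-2\right)^{2}\right) = \left(-5 + v\right) \left(v + v 4\right) = \left(-5 + v\right) \left(v + 4 v\right) = \left(-5 + v\right) 5 v = 5 v \left(-5 + v\right)$)
$\left(-46 + H{\left(-6 \right)}\right)^{2} = \left(-46 + 5 \left(-6\right) \left(-5 - 6\right)\right)^{2} = \left(-46 + 5 \left(-6\right) \left(-11\right)\right)^{2} = \left(-46 + 330\right)^{2} = 284^{2} = 80656$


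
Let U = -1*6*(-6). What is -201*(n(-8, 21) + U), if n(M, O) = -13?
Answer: -4623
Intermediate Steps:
U = 36 (U = -6*(-6) = 36)
-201*(n(-8, 21) + U) = -201*(-13 + 36) = -201*23 = -4623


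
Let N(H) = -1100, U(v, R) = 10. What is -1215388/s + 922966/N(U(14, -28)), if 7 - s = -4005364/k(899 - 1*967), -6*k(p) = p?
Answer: -50618725209/60081650 ≈ -842.50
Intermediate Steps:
k(p) = -p/6
s = 6008165/17 (s = 7 - (-4005364)/((-(899 - 1*967)/6)) = 7 - (-4005364)/((-(899 - 967)/6)) = 7 - (-4005364)/((-⅙*(-68))) = 7 - (-4005364)/34/3 = 7 - (-4005364)*3/34 = 7 - 1*(-6008046/17) = 7 + 6008046/17 = 6008165/17 ≈ 3.5342e+5)
-1215388/s + 922966/N(U(14, -28)) = -1215388/6008165/17 + 922966/(-1100) = -1215388*17/6008165 + 922966*(-1/1100) = -20661596/6008165 - 41953/50 = -50618725209/60081650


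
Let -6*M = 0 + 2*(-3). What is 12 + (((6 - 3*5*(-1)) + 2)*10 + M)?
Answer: 243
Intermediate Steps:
M = 1 (M = -(0 + 2*(-3))/6 = -(0 - 6)/6 = -⅙*(-6) = 1)
12 + (((6 - 3*5*(-1)) + 2)*10 + M) = 12 + (((6 - 3*5*(-1)) + 2)*10 + 1) = 12 + (((6 - 15*(-1)) + 2)*10 + 1) = 12 + (((6 + 15) + 2)*10 + 1) = 12 + ((21 + 2)*10 + 1) = 12 + (23*10 + 1) = 12 + (230 + 1) = 12 + 231 = 243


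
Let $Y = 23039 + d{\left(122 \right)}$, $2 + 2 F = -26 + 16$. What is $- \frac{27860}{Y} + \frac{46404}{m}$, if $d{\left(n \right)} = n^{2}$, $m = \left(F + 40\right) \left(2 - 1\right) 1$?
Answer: $\frac{879415826}{644691} \approx 1364.1$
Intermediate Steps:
$F = -6$ ($F = -1 + \frac{-26 + 16}{2} = -1 + \frac{1}{2} \left(-10\right) = -1 - 5 = -6$)
$m = 34$ ($m = \left(-6 + 40\right) \left(2 - 1\right) 1 = 34 \cdot 1 \cdot 1 = 34 \cdot 1 = 34$)
$Y = 37923$ ($Y = 23039 + 122^{2} = 23039 + 14884 = 37923$)
$- \frac{27860}{Y} + \frac{46404}{m} = - \frac{27860}{37923} + \frac{46404}{34} = \left(-27860\right) \frac{1}{37923} + 46404 \cdot \frac{1}{34} = - \frac{27860}{37923} + \frac{23202}{17} = \frac{879415826}{644691}$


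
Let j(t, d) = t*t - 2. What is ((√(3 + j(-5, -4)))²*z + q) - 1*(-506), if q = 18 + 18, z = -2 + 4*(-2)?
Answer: 282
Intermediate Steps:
j(t, d) = -2 + t² (j(t, d) = t² - 2 = -2 + t²)
z = -10 (z = -2 - 8 = -10)
q = 36
((√(3 + j(-5, -4)))²*z + q) - 1*(-506) = ((√(3 + (-2 + (-5)²)))²*(-10) + 36) - 1*(-506) = ((√(3 + (-2 + 25)))²*(-10) + 36) + 506 = ((√(3 + 23))²*(-10) + 36) + 506 = ((√26)²*(-10) + 36) + 506 = (26*(-10) + 36) + 506 = (-260 + 36) + 506 = -224 + 506 = 282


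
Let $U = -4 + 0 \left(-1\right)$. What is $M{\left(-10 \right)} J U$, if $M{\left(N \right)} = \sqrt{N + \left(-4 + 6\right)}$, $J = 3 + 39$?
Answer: $- 336 i \sqrt{2} \approx - 475.18 i$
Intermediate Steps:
$U = -4$ ($U = -4 + 0 = -4$)
$J = 42$
$M{\left(N \right)} = \sqrt{2 + N}$ ($M{\left(N \right)} = \sqrt{N + 2} = \sqrt{2 + N}$)
$M{\left(-10 \right)} J U = \sqrt{2 - 10} \cdot 42 \left(-4\right) = \sqrt{-8} \cdot 42 \left(-4\right) = 2 i \sqrt{2} \cdot 42 \left(-4\right) = 84 i \sqrt{2} \left(-4\right) = - 336 i \sqrt{2}$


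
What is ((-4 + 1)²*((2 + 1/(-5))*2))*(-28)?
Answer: -4536/5 ≈ -907.20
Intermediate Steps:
((-4 + 1)²*((2 + 1/(-5))*2))*(-28) = ((-3)²*((2 - ⅕)*2))*(-28) = (9*((9/5)*2))*(-28) = (9*(18/5))*(-28) = (162/5)*(-28) = -4536/5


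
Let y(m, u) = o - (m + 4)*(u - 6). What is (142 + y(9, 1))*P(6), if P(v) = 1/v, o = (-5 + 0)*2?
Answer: 197/6 ≈ 32.833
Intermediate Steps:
o = -10 (o = -5*2 = -10)
y(m, u) = -10 - (-6 + u)*(4 + m) (y(m, u) = -10 - (m + 4)*(u - 6) = -10 - (4 + m)*(-6 + u) = -10 - (-6 + u)*(4 + m))
(142 + y(9, 1))*P(6) = (142 + (14 - 4*1 + 6*9 - 1*9*1))/6 = (142 + (14 - 4 + 54 - 9))*(⅙) = (142 + 55)*(⅙) = 197*(⅙) = 197/6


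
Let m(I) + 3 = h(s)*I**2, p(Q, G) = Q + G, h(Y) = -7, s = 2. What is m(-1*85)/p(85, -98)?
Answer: 50578/13 ≈ 3890.6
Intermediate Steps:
p(Q, G) = G + Q
m(I) = -3 - 7*I**2
m(-1*85)/p(85, -98) = (-3 - 7*(-1*85)**2)/(-98 + 85) = (-3 - 7*(-85)**2)/(-13) = (-3 - 7*7225)*(-1/13) = (-3 - 50575)*(-1/13) = -50578*(-1/13) = 50578/13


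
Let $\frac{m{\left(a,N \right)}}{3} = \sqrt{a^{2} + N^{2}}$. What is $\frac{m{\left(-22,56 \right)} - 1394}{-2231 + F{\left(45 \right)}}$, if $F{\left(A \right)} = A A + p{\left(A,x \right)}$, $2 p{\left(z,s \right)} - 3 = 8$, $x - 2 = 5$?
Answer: $\frac{2788}{401} - \frac{12 \sqrt{905}}{401} \approx 6.0524$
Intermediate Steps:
$x = 7$ ($x = 2 + 5 = 7$)
$p{\left(z,s \right)} = \frac{11}{2}$ ($p{\left(z,s \right)} = \frac{3}{2} + \frac{1}{2} \cdot 8 = \frac{3}{2} + 4 = \frac{11}{2}$)
$m{\left(a,N \right)} = 3 \sqrt{N^{2} + a^{2}}$ ($m{\left(a,N \right)} = 3 \sqrt{a^{2} + N^{2}} = 3 \sqrt{N^{2} + a^{2}}$)
$F{\left(A \right)} = \frac{11}{2} + A^{2}$ ($F{\left(A \right)} = A A + \frac{11}{2} = A^{2} + \frac{11}{2} = \frac{11}{2} + A^{2}$)
$\frac{m{\left(-22,56 \right)} - 1394}{-2231 + F{\left(45 \right)}} = \frac{3 \sqrt{56^{2} + \left(-22\right)^{2}} - 1394}{-2231 + \left(\frac{11}{2} + 45^{2}\right)} = \frac{3 \sqrt{3136 + 484} - 1394}{-2231 + \left(\frac{11}{2} + 2025\right)} = \frac{3 \sqrt{3620} - 1394}{-2231 + \frac{4061}{2}} = \frac{3 \cdot 2 \sqrt{905} - 1394}{- \frac{401}{2}} = \left(6 \sqrt{905} - 1394\right) \left(- \frac{2}{401}\right) = \left(-1394 + 6 \sqrt{905}\right) \left(- \frac{2}{401}\right) = \frac{2788}{401} - \frac{12 \sqrt{905}}{401}$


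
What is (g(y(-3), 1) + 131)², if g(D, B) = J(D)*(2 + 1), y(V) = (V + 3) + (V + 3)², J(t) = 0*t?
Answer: 17161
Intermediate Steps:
J(t) = 0
y(V) = 3 + V + (3 + V)² (y(V) = (3 + V) + (3 + V)² = 3 + V + (3 + V)²)
g(D, B) = 0 (g(D, B) = 0*(2 + 1) = 0*3 = 0)
(g(y(-3), 1) + 131)² = (0 + 131)² = 131² = 17161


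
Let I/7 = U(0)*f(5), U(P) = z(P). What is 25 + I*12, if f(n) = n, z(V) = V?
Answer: 25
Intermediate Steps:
U(P) = P
I = 0 (I = 7*(0*5) = 7*0 = 0)
25 + I*12 = 25 + 0*12 = 25 + 0 = 25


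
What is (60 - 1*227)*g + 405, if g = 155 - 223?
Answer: 11761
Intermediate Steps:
g = -68
(60 - 1*227)*g + 405 = (60 - 1*227)*(-68) + 405 = (60 - 227)*(-68) + 405 = -167*(-68) + 405 = 11356 + 405 = 11761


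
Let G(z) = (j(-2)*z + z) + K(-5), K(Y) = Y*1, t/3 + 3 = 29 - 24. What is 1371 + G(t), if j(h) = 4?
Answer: 1396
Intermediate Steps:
t = 6 (t = -9 + 3*(29 - 24) = -9 + 3*5 = -9 + 15 = 6)
K(Y) = Y
G(z) = -5 + 5*z (G(z) = (4*z + z) - 5 = 5*z - 5 = -5 + 5*z)
1371 + G(t) = 1371 + (-5 + 5*6) = 1371 + (-5 + 30) = 1371 + 25 = 1396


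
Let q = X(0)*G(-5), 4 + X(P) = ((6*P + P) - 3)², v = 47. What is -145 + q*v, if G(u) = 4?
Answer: 795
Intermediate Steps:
X(P) = -4 + (-3 + 7*P)² (X(P) = -4 + ((6*P + P) - 3)² = -4 + (7*P - 3)² = -4 + (-3 + 7*P)²)
q = 20 (q = (-4 + (-3 + 7*0)²)*4 = (-4 + (-3 + 0)²)*4 = (-4 + (-3)²)*4 = (-4 + 9)*4 = 5*4 = 20)
-145 + q*v = -145 + 20*47 = -145 + 940 = 795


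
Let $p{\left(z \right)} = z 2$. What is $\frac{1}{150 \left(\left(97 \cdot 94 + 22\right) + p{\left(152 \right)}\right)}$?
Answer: $\frac{1}{1416600} \approx 7.0592 \cdot 10^{-7}$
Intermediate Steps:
$p{\left(z \right)} = 2 z$
$\frac{1}{150 \left(\left(97 \cdot 94 + 22\right) + p{\left(152 \right)}\right)} = \frac{1}{150 \left(\left(97 \cdot 94 + 22\right) + 2 \cdot 152\right)} = \frac{1}{150 \left(\left(9118 + 22\right) + 304\right)} = \frac{1}{150 \left(9140 + 304\right)} = \frac{1}{150 \cdot 9444} = \frac{1}{150} \cdot \frac{1}{9444} = \frac{1}{1416600}$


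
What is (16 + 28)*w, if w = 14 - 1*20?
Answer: -264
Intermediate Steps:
w = -6 (w = 14 - 20 = -6)
(16 + 28)*w = (16 + 28)*(-6) = 44*(-6) = -264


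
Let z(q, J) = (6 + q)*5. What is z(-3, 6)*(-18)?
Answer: -270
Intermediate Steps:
z(q, J) = 30 + 5*q
z(-3, 6)*(-18) = (30 + 5*(-3))*(-18) = (30 - 15)*(-18) = 15*(-18) = -270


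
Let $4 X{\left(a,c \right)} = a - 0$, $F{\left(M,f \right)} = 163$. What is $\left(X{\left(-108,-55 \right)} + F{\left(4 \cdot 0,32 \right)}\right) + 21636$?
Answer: $21772$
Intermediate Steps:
$X{\left(a,c \right)} = \frac{a}{4}$ ($X{\left(a,c \right)} = \frac{a - 0}{4} = \frac{a + 0}{4} = \frac{a}{4}$)
$\left(X{\left(-108,-55 \right)} + F{\left(4 \cdot 0,32 \right)}\right) + 21636 = \left(\frac{1}{4} \left(-108\right) + 163\right) + 21636 = \left(-27 + 163\right) + 21636 = 136 + 21636 = 21772$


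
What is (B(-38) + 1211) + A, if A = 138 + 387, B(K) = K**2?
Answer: 3180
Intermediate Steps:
A = 525
(B(-38) + 1211) + A = ((-38)**2 + 1211) + 525 = (1444 + 1211) + 525 = 2655 + 525 = 3180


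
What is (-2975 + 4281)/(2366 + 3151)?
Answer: 1306/5517 ≈ 0.23672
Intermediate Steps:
(-2975 + 4281)/(2366 + 3151) = 1306/5517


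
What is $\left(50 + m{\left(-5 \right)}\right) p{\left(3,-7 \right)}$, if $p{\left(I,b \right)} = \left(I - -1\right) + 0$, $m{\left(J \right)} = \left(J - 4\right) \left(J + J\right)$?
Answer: $560$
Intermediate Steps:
$m{\left(J \right)} = 2 J \left(-4 + J\right)$ ($m{\left(J \right)} = \left(-4 + J\right) 2 J = 2 J \left(-4 + J\right)$)
$p{\left(I,b \right)} = 1 + I$ ($p{\left(I,b \right)} = \left(I + 1\right) + 0 = \left(1 + I\right) + 0 = 1 + I$)
$\left(50 + m{\left(-5 \right)}\right) p{\left(3,-7 \right)} = \left(50 + 2 \left(-5\right) \left(-4 - 5\right)\right) \left(1 + 3\right) = \left(50 + 2 \left(-5\right) \left(-9\right)\right) 4 = \left(50 + 90\right) 4 = 140 \cdot 4 = 560$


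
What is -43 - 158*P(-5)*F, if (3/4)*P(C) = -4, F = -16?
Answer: -40577/3 ≈ -13526.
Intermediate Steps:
P(C) = -16/3 (P(C) = (4/3)*(-4) = -16/3)
-43 - 158*P(-5)*F = -43 - (-2528)*(-16)/3 = -43 - 158*256/3 = -43 - 40448/3 = -40577/3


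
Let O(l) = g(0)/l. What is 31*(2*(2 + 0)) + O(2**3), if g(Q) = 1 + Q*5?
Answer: 993/8 ≈ 124.13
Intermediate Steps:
g(Q) = 1 + 5*Q
O(l) = 1/l (O(l) = (1 + 5*0)/l = (1 + 0)/l = 1/l)
31*(2*(2 + 0)) + O(2**3) = 31*(2*(2 + 0)) + 1/(2**3) = 31*(2*2) + 1/8 = 31*4 + 1/8 = 124 + 1/8 = 993/8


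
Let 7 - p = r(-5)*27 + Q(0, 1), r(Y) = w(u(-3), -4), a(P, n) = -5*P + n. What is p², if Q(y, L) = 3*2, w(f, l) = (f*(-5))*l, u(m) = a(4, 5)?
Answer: 65626201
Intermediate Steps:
a(P, n) = n - 5*P
u(m) = -15 (u(m) = 5 - 5*4 = 5 - 20 = -15)
w(f, l) = -5*f*l (w(f, l) = (-5*f)*l = -5*f*l)
r(Y) = -300 (r(Y) = -5*(-15)*(-4) = -300)
Q(y, L) = 6
p = 8101 (p = 7 - (-300*27 + 6) = 7 - (-8100 + 6) = 7 - 1*(-8094) = 7 + 8094 = 8101)
p² = 8101² = 65626201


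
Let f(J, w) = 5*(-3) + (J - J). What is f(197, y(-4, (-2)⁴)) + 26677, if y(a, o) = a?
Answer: 26662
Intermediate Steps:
f(J, w) = -15 (f(J, w) = -15 + 0 = -15)
f(197, y(-4, (-2)⁴)) + 26677 = -15 + 26677 = 26662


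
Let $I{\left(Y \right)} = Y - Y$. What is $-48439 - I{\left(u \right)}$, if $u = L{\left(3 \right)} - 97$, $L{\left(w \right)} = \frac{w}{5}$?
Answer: $-48439$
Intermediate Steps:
$L{\left(w \right)} = \frac{w}{5}$ ($L{\left(w \right)} = w \frac{1}{5} = \frac{w}{5}$)
$u = - \frac{482}{5}$ ($u = \frac{1}{5} \cdot 3 - 97 = \frac{3}{5} - 97 = - \frac{482}{5} \approx -96.4$)
$I{\left(Y \right)} = 0$
$-48439 - I{\left(u \right)} = -48439 - 0 = -48439 + 0 = -48439$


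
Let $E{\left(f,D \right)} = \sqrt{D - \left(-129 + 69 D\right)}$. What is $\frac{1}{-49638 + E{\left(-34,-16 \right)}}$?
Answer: $- \frac{49638}{2463929827} - \frac{\sqrt{1217}}{2463929827} \approx -2.016 \cdot 10^{-5}$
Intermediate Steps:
$E{\left(f,D \right)} = \sqrt{129 - 68 D}$ ($E{\left(f,D \right)} = \sqrt{D - \left(-129 + 69 D\right)} = \sqrt{129 - 68 D}$)
$\frac{1}{-49638 + E{\left(-34,-16 \right)}} = \frac{1}{-49638 + \sqrt{129 - -1088}} = \frac{1}{-49638 + \sqrt{129 + 1088}} = \frac{1}{-49638 + \sqrt{1217}}$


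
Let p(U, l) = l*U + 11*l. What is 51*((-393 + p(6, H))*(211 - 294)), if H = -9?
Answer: 2311218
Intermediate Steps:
p(U, l) = 11*l + U*l (p(U, l) = U*l + 11*l = 11*l + U*l)
51*((-393 + p(6, H))*(211 - 294)) = 51*((-393 - 9*(11 + 6))*(211 - 294)) = 51*((-393 - 9*17)*(-83)) = 51*((-393 - 153)*(-83)) = 51*(-546*(-83)) = 51*45318 = 2311218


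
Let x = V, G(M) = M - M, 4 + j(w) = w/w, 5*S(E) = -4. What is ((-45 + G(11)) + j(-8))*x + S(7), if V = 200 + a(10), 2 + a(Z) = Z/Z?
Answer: -47764/5 ≈ -9552.8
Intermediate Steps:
a(Z) = -1 (a(Z) = -2 + Z/Z = -2 + 1 = -1)
V = 199 (V = 200 - 1 = 199)
S(E) = -⅘ (S(E) = (⅕)*(-4) = -⅘)
j(w) = -3 (j(w) = -4 + w/w = -4 + 1 = -3)
G(M) = 0
x = 199
((-45 + G(11)) + j(-8))*x + S(7) = ((-45 + 0) - 3)*199 - ⅘ = (-45 - 3)*199 - ⅘ = -48*199 - ⅘ = -9552 - ⅘ = -47764/5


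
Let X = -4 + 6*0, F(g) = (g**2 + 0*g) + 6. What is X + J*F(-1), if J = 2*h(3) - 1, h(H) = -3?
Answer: -53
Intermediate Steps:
F(g) = 6 + g**2 (F(g) = (g**2 + 0) + 6 = g**2 + 6 = 6 + g**2)
J = -7 (J = 2*(-3) - 1 = -6 - 1 = -7)
X = -4 (X = -4 + 0 = -4)
X + J*F(-1) = -4 - 7*(6 + (-1)**2) = -4 - 7*(6 + 1) = -4 - 7*7 = -4 - 49 = -53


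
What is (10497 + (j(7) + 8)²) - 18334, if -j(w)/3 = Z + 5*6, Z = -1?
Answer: -1596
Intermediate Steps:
j(w) = -87 (j(w) = -3*(-1 + 5*6) = -3*(-1 + 30) = -3*29 = -87)
(10497 + (j(7) + 8)²) - 18334 = (10497 + (-87 + 8)²) - 18334 = (10497 + (-79)²) - 18334 = (10497 + 6241) - 18334 = 16738 - 18334 = -1596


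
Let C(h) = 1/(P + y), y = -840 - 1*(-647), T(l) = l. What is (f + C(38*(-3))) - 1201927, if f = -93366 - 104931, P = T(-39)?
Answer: -324851969/232 ≈ -1.4002e+6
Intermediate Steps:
y = -193 (y = -840 + 647 = -193)
P = -39
C(h) = -1/232 (C(h) = 1/(-39 - 193) = 1/(-232) = -1/232)
f = -198297
(f + C(38*(-3))) - 1201927 = (-198297 - 1/232) - 1201927 = -46004905/232 - 1201927 = -324851969/232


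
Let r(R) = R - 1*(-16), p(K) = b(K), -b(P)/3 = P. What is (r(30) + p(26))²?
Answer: 1024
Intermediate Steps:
b(P) = -3*P
p(K) = -3*K
r(R) = 16 + R (r(R) = R + 16 = 16 + R)
(r(30) + p(26))² = ((16 + 30) - 3*26)² = (46 - 78)² = (-32)² = 1024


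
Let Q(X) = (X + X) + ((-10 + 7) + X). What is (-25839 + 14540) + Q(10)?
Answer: -11272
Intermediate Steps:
Q(X) = -3 + 3*X (Q(X) = 2*X + (-3 + X) = -3 + 3*X)
(-25839 + 14540) + Q(10) = (-25839 + 14540) + (-3 + 3*10) = -11299 + (-3 + 30) = -11299 + 27 = -11272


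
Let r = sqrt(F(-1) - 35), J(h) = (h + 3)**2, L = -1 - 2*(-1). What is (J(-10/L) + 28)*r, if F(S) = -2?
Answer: 77*I*sqrt(37) ≈ 468.37*I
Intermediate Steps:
L = 1 (L = -1 + 2 = 1)
J(h) = (3 + h)**2
r = I*sqrt(37) (r = sqrt(-2 - 35) = sqrt(-37) = I*sqrt(37) ≈ 6.0828*I)
(J(-10/L) + 28)*r = ((3 - 10/1)**2 + 28)*(I*sqrt(37)) = ((3 - 10*1)**2 + 28)*(I*sqrt(37)) = ((3 - 10)**2 + 28)*(I*sqrt(37)) = ((-7)**2 + 28)*(I*sqrt(37)) = (49 + 28)*(I*sqrt(37)) = 77*(I*sqrt(37)) = 77*I*sqrt(37)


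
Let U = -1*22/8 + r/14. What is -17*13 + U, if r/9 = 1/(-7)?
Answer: -43873/196 ≈ -223.84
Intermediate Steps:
r = -9/7 (r = 9/(-7) = 9*(-1/7) = -9/7 ≈ -1.2857)
U = -557/196 (U = -1*22/8 - 9/7/14 = -22*1/8 - 9/7*1/14 = -11/4 - 9/98 = -557/196 ≈ -2.8418)
-17*13 + U = -17*13 - 557/196 = -221 - 557/196 = -43873/196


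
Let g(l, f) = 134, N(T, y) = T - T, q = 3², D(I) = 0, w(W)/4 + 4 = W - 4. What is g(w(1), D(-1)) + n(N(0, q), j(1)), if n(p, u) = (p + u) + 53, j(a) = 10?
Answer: 197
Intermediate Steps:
w(W) = -32 + 4*W (w(W) = -16 + 4*(W - 4) = -16 + 4*(-4 + W) = -16 + (-16 + 4*W) = -32 + 4*W)
q = 9
N(T, y) = 0
n(p, u) = 53 + p + u
g(w(1), D(-1)) + n(N(0, q), j(1)) = 134 + (53 + 0 + 10) = 134 + 63 = 197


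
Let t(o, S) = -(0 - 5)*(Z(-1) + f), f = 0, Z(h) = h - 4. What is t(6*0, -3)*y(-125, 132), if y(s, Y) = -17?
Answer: 425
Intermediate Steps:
Z(h) = -4 + h
t(o, S) = -25 (t(o, S) = -(0 - 5)*((-4 - 1) + 0) = -(-5)*(-5 + 0) = -(-5)*(-5) = -1*25 = -25)
t(6*0, -3)*y(-125, 132) = -25*(-17) = 425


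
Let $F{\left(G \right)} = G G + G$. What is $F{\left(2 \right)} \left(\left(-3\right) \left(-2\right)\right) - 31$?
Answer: $5$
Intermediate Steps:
$F{\left(G \right)} = G + G^{2}$ ($F{\left(G \right)} = G^{2} + G = G + G^{2}$)
$F{\left(2 \right)} \left(\left(-3\right) \left(-2\right)\right) - 31 = 2 \left(1 + 2\right) \left(\left(-3\right) \left(-2\right)\right) - 31 = 2 \cdot 3 \cdot 6 - 31 = 6 \cdot 6 - 31 = 36 - 31 = 5$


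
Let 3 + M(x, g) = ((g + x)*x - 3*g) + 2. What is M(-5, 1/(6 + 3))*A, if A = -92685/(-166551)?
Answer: 6426160/499653 ≈ 12.861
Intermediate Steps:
A = 30895/55517 (A = -92685*(-1/166551) = 30895/55517 ≈ 0.55650)
M(x, g) = -1 - 3*g + x*(g + x) (M(x, g) = -3 + (((g + x)*x - 3*g) + 2) = -3 + ((x*(g + x) - 3*g) + 2) = -3 + ((-3*g + x*(g + x)) + 2) = -3 + (2 - 3*g + x*(g + x)) = -1 - 3*g + x*(g + x))
M(-5, 1/(6 + 3))*A = (-1 + (-5)² - 3/(6 + 3) - 5/(6 + 3))*(30895/55517) = (-1 + 25 - 3/9 - 5/9)*(30895/55517) = (-1 + 25 - 3*⅑ + (⅑)*(-5))*(30895/55517) = (-1 + 25 - ⅓ - 5/9)*(30895/55517) = (208/9)*(30895/55517) = 6426160/499653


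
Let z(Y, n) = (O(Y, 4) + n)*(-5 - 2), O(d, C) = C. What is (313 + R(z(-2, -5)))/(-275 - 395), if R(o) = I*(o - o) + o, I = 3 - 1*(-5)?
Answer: -32/67 ≈ -0.47761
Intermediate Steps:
I = 8 (I = 3 + 5 = 8)
z(Y, n) = -28 - 7*n (z(Y, n) = (4 + n)*(-5 - 2) = (4 + n)*(-7) = -28 - 7*n)
R(o) = o (R(o) = 8*(o - o) + o = 8*0 + o = 0 + o = o)
(313 + R(z(-2, -5)))/(-275 - 395) = (313 + (-28 - 7*(-5)))/(-275 - 395) = (313 + (-28 + 35))/(-670) = (313 + 7)*(-1/670) = 320*(-1/670) = -32/67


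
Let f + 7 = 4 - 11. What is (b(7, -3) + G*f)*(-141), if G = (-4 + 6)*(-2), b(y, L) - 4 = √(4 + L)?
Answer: -8601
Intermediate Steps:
f = -14 (f = -7 + (4 - 11) = -7 - 7 = -14)
b(y, L) = 4 + √(4 + L)
G = -4 (G = 2*(-2) = -4)
(b(7, -3) + G*f)*(-141) = ((4 + √(4 - 3)) - 4*(-14))*(-141) = ((4 + √1) + 56)*(-141) = ((4 + 1) + 56)*(-141) = (5 + 56)*(-141) = 61*(-141) = -8601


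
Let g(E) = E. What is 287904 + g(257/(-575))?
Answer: 165544543/575 ≈ 2.8790e+5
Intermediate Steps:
287904 + g(257/(-575)) = 287904 + 257/(-575) = 287904 + 257*(-1/575) = 287904 - 257/575 = 165544543/575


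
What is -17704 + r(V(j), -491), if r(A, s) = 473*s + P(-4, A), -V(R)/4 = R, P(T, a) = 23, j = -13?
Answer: -249924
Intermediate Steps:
V(R) = -4*R
r(A, s) = 23 + 473*s (r(A, s) = 473*s + 23 = 23 + 473*s)
-17704 + r(V(j), -491) = -17704 + (23 + 473*(-491)) = -17704 + (23 - 232243) = -17704 - 232220 = -249924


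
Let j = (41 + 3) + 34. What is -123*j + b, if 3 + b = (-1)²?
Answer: -9596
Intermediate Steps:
j = 78 (j = 44 + 34 = 78)
b = -2 (b = -3 + (-1)² = -3 + 1 = -2)
-123*j + b = -123*78 - 2 = -9594 - 2 = -9596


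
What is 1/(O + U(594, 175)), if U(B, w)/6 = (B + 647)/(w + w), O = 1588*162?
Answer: 175/45023523 ≈ 3.8869e-6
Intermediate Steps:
O = 257256
U(B, w) = 3*(647 + B)/w (U(B, w) = 6*((B + 647)/(w + w)) = 6*((647 + B)/((2*w))) = 6*((647 + B)*(1/(2*w))) = 6*((647 + B)/(2*w)) = 3*(647 + B)/w)
1/(O + U(594, 175)) = 1/(257256 + 3*(647 + 594)/175) = 1/(257256 + 3*(1/175)*1241) = 1/(257256 + 3723/175) = 1/(45023523/175) = 175/45023523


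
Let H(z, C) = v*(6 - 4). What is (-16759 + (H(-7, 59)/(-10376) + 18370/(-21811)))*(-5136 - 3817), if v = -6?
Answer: 8489537484045709/56577734 ≈ 1.5005e+8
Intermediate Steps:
H(z, C) = -12 (H(z, C) = -6*(6 - 4) = -6*2 = -12)
(-16759 + (H(-7, 59)/(-10376) + 18370/(-21811)))*(-5136 - 3817) = (-16759 + (-12/(-10376) + 18370/(-21811)))*(-5136 - 3817) = (-16759 + (-12*(-1/10376) + 18370*(-1/21811)))*(-8953) = (-16759 + (3/2594 - 18370/21811))*(-8953) = (-16759 - 47586347/56577734)*(-8953) = -948233830453/56577734*(-8953) = 8489537484045709/56577734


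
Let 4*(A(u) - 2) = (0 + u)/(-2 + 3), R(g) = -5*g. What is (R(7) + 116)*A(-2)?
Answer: 243/2 ≈ 121.50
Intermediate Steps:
A(u) = 2 + u/4 (A(u) = 2 + ((0 + u)/(-2 + 3))/4 = 2 + (u/1)/4 = 2 + (u*1)/4 = 2 + u/4)
(R(7) + 116)*A(-2) = (-5*7 + 116)*(2 + (1/4)*(-2)) = (-35 + 116)*(2 - 1/2) = 81*(3/2) = 243/2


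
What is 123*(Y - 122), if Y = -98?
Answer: -27060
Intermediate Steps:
123*(Y - 122) = 123*(-98 - 122) = 123*(-220) = -27060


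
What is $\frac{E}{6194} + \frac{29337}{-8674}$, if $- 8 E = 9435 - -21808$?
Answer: $- \frac{862354403}{214907024} \approx -4.0127$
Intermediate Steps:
$E = - \frac{31243}{8}$ ($E = - \frac{9435 - -21808}{8} = - \frac{9435 + 21808}{8} = \left(- \frac{1}{8}\right) 31243 = - \frac{31243}{8} \approx -3905.4$)
$\frac{E}{6194} + \frac{29337}{-8674} = - \frac{31243}{8 \cdot 6194} + \frac{29337}{-8674} = \left(- \frac{31243}{8}\right) \frac{1}{6194} + 29337 \left(- \frac{1}{8674}\right) = - \frac{31243}{49552} - \frac{29337}{8674} = - \frac{862354403}{214907024}$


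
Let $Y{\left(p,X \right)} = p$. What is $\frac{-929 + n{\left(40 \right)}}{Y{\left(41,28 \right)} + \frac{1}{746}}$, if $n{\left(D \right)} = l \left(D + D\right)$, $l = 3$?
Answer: $- \frac{513994}{30587} \approx -16.804$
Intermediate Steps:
$n{\left(D \right)} = 6 D$ ($n{\left(D \right)} = 3 \left(D + D\right) = 3 \cdot 2 D = 6 D$)
$\frac{-929 + n{\left(40 \right)}}{Y{\left(41,28 \right)} + \frac{1}{746}} = \frac{-929 + 6 \cdot 40}{41 + \frac{1}{746}} = \frac{-929 + 240}{41 + \frac{1}{746}} = - \frac{689}{\frac{30587}{746}} = \left(-689\right) \frac{746}{30587} = - \frac{513994}{30587}$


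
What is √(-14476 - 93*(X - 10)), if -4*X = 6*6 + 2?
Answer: 5*I*√2026/2 ≈ 112.53*I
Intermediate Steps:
X = -19/2 (X = -(6*6 + 2)/4 = -(36 + 2)/4 = -¼*38 = -19/2 ≈ -9.5000)
√(-14476 - 93*(X - 10)) = √(-14476 - 93*(-19/2 - 10)) = √(-14476 - 93*(-39/2)) = √(-14476 + 3627/2) = √(-25325/2) = 5*I*√2026/2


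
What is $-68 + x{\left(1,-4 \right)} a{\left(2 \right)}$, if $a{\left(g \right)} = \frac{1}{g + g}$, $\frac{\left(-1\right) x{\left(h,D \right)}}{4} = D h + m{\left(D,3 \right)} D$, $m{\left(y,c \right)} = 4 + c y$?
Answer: $-96$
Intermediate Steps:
$x{\left(h,D \right)} = - 4 D h - 4 D \left(4 + 3 D\right)$ ($x{\left(h,D \right)} = - 4 \left(D h + \left(4 + 3 D\right) D\right) = - 4 \left(D h + D \left(4 + 3 D\right)\right) = - 4 D h - 4 D \left(4 + 3 D\right)$)
$a{\left(g \right)} = \frac{1}{2 g}$
$-68 + x{\left(1,-4 \right)} a{\left(2 \right)} = -68 + \left(-4\right) \left(-4\right) \left(4 + 1 + 3 \left(-4\right)\right) \frac{1}{2 \cdot 2} = -68 + \left(-4\right) \left(-4\right) \left(4 + 1 - 12\right) \frac{1}{2} \cdot \frac{1}{2} = -68 + \left(-4\right) \left(-4\right) \left(-7\right) \frac{1}{4} = -68 - 28 = -96$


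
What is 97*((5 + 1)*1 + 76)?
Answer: 7954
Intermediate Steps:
97*((5 + 1)*1 + 76) = 97*(6*1 + 76) = 97*(6 + 76) = 97*82 = 7954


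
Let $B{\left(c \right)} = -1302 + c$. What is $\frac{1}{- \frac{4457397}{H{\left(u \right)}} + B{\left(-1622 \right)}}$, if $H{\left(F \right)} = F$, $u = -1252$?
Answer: $\frac{1252}{796549} \approx 0.0015718$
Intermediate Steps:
$\frac{1}{- \frac{4457397}{H{\left(u \right)}} + B{\left(-1622 \right)}} = \frac{1}{- \frac{4457397}{-1252} - 2924} = \frac{1}{\left(-4457397\right) \left(- \frac{1}{1252}\right) - 2924} = \frac{1}{\frac{4457397}{1252} - 2924} = \frac{1}{\frac{796549}{1252}} = \frac{1252}{796549}$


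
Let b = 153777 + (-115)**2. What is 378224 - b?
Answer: 211222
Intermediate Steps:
b = 167002 (b = 153777 + 13225 = 167002)
378224 - b = 378224 - 1*167002 = 378224 - 167002 = 211222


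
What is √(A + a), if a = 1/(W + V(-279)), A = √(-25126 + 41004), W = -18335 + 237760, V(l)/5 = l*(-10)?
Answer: √(9335 + 2178555625*√15878)/46675 ≈ 11.225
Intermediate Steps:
V(l) = -50*l (V(l) = 5*(l*(-10)) = 5*(-10*l) = -50*l)
W = 219425
A = √15878 ≈ 126.01
a = 1/233375 (a = 1/(219425 - 50*(-279)) = 1/(219425 + 13950) = 1/233375 ≈ 4.2849e-6)
√(A + a) = √(√15878 + 1/233375) = √(1/233375 + √15878)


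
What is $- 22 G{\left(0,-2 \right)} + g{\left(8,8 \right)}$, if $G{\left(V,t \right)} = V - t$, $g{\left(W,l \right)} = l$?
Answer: $-36$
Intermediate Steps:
$- 22 G{\left(0,-2 \right)} + g{\left(8,8 \right)} = - 22 \left(0 - -2\right) + 8 = - 22 \left(0 + 2\right) + 8 = \left(-22\right) 2 + 8 = -44 + 8 = -36$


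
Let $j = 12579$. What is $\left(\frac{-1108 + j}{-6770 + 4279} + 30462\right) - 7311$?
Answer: $\frac{57657670}{2491} \approx 23146.0$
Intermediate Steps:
$\left(\frac{-1108 + j}{-6770 + 4279} + 30462\right) - 7311 = \left(\frac{-1108 + 12579}{-6770 + 4279} + 30462\right) - 7311 = \left(\frac{11471}{-2491} + 30462\right) - 7311 = \left(11471 \left(- \frac{1}{2491}\right) + 30462\right) - 7311 = \left(- \frac{11471}{2491} + 30462\right) - 7311 = \frac{75869371}{2491} - 7311 = \frac{57657670}{2491}$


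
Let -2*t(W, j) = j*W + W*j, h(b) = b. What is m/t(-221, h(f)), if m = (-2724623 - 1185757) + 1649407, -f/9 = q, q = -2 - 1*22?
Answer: -173921/3672 ≈ -47.364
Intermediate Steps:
q = -24 (q = -2 - 22 = -24)
f = 216 (f = -9*(-24) = 216)
t(W, j) = -W*j (t(W, j) = -(j*W + W*j)/2 = -(W*j + W*j)/2 = -W*j)
m = -2260973 (m = -3910380 + 1649407 = -2260973)
m/t(-221, h(f)) = -2260973/((-1*(-221)*216)) = -2260973/47736 = -2260973*1/47736 = -173921/3672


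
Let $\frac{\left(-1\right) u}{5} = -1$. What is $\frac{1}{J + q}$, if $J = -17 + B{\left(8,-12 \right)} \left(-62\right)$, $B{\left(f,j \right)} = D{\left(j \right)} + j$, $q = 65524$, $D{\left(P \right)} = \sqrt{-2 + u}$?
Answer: $\frac{66251}{4389183469} + \frac{62 \sqrt{3}}{4389183469} \approx 1.5119 \cdot 10^{-5}$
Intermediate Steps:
$u = 5$ ($u = \left(-5\right) \left(-1\right) = 5$)
$D{\left(P \right)} = \sqrt{3}$ ($D{\left(P \right)} = \sqrt{-2 + 5} = \sqrt{3}$)
$B{\left(f,j \right)} = j + \sqrt{3}$ ($B{\left(f,j \right)} = \sqrt{3} + j = j + \sqrt{3}$)
$J = 727 - 62 \sqrt{3}$ ($J = -17 + \left(-12 + \sqrt{3}\right) \left(-62\right) = -17 + \left(744 - 62 \sqrt{3}\right) = 727 - 62 \sqrt{3} \approx 619.61$)
$\frac{1}{J + q} = \frac{1}{\left(727 - 62 \sqrt{3}\right) + 65524} = \frac{1}{66251 - 62 \sqrt{3}}$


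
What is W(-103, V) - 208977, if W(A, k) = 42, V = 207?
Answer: -208935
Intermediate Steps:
W(-103, V) - 208977 = 42 - 208977 = -208935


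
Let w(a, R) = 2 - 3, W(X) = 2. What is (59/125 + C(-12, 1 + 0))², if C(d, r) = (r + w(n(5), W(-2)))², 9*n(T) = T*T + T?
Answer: 3481/15625 ≈ 0.22278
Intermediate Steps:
n(T) = T/9 + T²/9 (n(T) = (T*T + T)/9 = (T² + T)/9 = (T + T²)/9 = T/9 + T²/9)
w(a, R) = -1
C(d, r) = (-1 + r)² (C(d, r) = (r - 1)² = (-1 + r)²)
(59/125 + C(-12, 1 + 0))² = (59/125 + (-1 + (1 + 0))²)² = (59*(1/125) + (-1 + 1)²)² = (59/125 + 0²)² = (59/125 + 0)² = (59/125)² = 3481/15625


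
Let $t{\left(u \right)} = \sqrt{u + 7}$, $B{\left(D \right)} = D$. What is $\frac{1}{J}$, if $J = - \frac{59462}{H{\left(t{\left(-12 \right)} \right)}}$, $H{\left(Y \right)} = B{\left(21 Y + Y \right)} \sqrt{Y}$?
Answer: $- \frac{11 i 5^{\frac{3}{4}} \sqrt{i}}{29731} \approx 0.00087477 - 0.00087477 i$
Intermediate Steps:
$t{\left(u \right)} = \sqrt{7 + u}$
$H{\left(Y \right)} = 22 Y^{\frac{3}{2}}$ ($H{\left(Y \right)} = \left(21 Y + Y\right) \sqrt{Y} = 22 Y \sqrt{Y} = 22 Y^{\frac{3}{2}}$)
$J = \frac{29731 \sqrt[4]{5} \sqrt{i}}{55}$ ($J = - \frac{59462}{22 \left(\sqrt{7 - 12}\right)^{\frac{3}{2}}} = - \frac{59462}{22 \left(\sqrt{-5}\right)^{\frac{3}{2}}} = - \frac{59462}{22 \left(i \sqrt{5}\right)^{\frac{3}{2}}} = - \frac{59462}{22 \cdot 5^{\frac{3}{4}} i^{\frac{3}{2}}} = - 59462 \left(- \frac{\sqrt[4]{5} \sqrt{i}}{110}\right) = \frac{29731 \sqrt[4]{5} \sqrt{i}}{55} \approx 571.58 + 571.58 i$)
$\frac{1}{J} = \frac{1}{\left(- \frac{29731}{55}\right) i \sqrt[4]{5} i^{\frac{3}{2}}} = - \frac{11 i 5^{\frac{3}{4}} \sqrt{i}}{29731}$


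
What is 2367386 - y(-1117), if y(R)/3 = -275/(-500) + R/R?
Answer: 47347627/20 ≈ 2.3674e+6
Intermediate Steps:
y(R) = 93/20 (y(R) = 3*(-275/(-500) + R/R) = 3*(-275*(-1/500) + 1) = 3*(11/20 + 1) = 3*(31/20) = 93/20)
2367386 - y(-1117) = 2367386 - 1*93/20 = 2367386 - 93/20 = 47347627/20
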